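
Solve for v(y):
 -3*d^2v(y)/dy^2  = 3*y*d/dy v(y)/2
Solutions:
 v(y) = C1 + C2*erf(y/2)


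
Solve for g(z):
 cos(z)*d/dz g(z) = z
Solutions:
 g(z) = C1 + Integral(z/cos(z), z)


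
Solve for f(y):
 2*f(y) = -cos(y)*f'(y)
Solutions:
 f(y) = C1*(sin(y) - 1)/(sin(y) + 1)


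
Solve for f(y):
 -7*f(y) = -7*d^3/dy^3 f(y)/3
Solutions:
 f(y) = C3*exp(3^(1/3)*y) + (C1*sin(3^(5/6)*y/2) + C2*cos(3^(5/6)*y/2))*exp(-3^(1/3)*y/2)


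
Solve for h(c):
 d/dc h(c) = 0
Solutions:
 h(c) = C1


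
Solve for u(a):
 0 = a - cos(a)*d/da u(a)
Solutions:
 u(a) = C1 + Integral(a/cos(a), a)


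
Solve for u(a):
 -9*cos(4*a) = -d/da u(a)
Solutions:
 u(a) = C1 + 9*sin(4*a)/4


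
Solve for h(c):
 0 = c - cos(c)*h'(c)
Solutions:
 h(c) = C1 + Integral(c/cos(c), c)


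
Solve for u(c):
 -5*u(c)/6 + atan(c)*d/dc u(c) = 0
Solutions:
 u(c) = C1*exp(5*Integral(1/atan(c), c)/6)


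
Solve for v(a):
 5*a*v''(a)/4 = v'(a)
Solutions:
 v(a) = C1 + C2*a^(9/5)


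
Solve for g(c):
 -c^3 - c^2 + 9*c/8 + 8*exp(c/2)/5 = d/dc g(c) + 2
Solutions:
 g(c) = C1 - c^4/4 - c^3/3 + 9*c^2/16 - 2*c + 16*exp(c/2)/5


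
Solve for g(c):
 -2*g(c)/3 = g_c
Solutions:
 g(c) = C1*exp(-2*c/3)


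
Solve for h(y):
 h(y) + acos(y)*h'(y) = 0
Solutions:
 h(y) = C1*exp(-Integral(1/acos(y), y))


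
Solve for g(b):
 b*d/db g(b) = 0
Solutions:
 g(b) = C1


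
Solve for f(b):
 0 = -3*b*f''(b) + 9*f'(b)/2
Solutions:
 f(b) = C1 + C2*b^(5/2)


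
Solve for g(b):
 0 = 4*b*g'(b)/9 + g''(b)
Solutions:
 g(b) = C1 + C2*erf(sqrt(2)*b/3)


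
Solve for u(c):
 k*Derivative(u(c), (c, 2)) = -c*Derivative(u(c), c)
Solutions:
 u(c) = C1 + C2*sqrt(k)*erf(sqrt(2)*c*sqrt(1/k)/2)


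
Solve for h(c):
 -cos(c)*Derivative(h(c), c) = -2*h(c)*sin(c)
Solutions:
 h(c) = C1/cos(c)^2


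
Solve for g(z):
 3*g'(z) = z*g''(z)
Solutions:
 g(z) = C1 + C2*z^4


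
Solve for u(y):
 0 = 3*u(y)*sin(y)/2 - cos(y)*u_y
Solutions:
 u(y) = C1/cos(y)^(3/2)


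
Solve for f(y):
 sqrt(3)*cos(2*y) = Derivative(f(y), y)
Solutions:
 f(y) = C1 + sqrt(3)*sin(2*y)/2


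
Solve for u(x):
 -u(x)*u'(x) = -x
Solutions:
 u(x) = -sqrt(C1 + x^2)
 u(x) = sqrt(C1 + x^2)


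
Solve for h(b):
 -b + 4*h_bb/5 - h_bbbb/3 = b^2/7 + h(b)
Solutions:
 h(b) = -b^2/7 - b + (C1*sin(3^(1/4)*b*sin(atan(sqrt(39)/6)/2)) + C2*cos(3^(1/4)*b*sin(atan(sqrt(39)/6)/2)))*exp(-3^(1/4)*b*cos(atan(sqrt(39)/6)/2)) + (C3*sin(3^(1/4)*b*sin(atan(sqrt(39)/6)/2)) + C4*cos(3^(1/4)*b*sin(atan(sqrt(39)/6)/2)))*exp(3^(1/4)*b*cos(atan(sqrt(39)/6)/2)) - 8/35


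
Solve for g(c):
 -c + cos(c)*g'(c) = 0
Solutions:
 g(c) = C1 + Integral(c/cos(c), c)


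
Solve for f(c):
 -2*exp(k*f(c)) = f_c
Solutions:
 f(c) = Piecewise((log(1/(C1*k + 2*c*k))/k, Ne(k, 0)), (nan, True))
 f(c) = Piecewise((C1 - 2*c, Eq(k, 0)), (nan, True))


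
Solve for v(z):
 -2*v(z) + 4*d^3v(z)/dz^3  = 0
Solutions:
 v(z) = C3*exp(2^(2/3)*z/2) + (C1*sin(2^(2/3)*sqrt(3)*z/4) + C2*cos(2^(2/3)*sqrt(3)*z/4))*exp(-2^(2/3)*z/4)


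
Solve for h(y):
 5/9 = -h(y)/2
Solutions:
 h(y) = -10/9


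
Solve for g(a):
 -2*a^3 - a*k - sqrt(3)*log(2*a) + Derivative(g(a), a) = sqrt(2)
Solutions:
 g(a) = C1 + a^4/2 + a^2*k/2 + sqrt(3)*a*log(a) - sqrt(3)*a + sqrt(3)*a*log(2) + sqrt(2)*a


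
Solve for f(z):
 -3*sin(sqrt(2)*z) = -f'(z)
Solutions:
 f(z) = C1 - 3*sqrt(2)*cos(sqrt(2)*z)/2


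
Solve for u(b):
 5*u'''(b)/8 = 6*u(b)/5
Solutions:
 u(b) = C3*exp(2*30^(1/3)*b/5) + (C1*sin(10^(1/3)*3^(5/6)*b/5) + C2*cos(10^(1/3)*3^(5/6)*b/5))*exp(-30^(1/3)*b/5)


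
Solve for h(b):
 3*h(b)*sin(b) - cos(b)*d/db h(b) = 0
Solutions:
 h(b) = C1/cos(b)^3


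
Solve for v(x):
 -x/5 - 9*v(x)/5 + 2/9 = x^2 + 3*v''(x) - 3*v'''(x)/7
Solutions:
 v(x) = C1*exp(x*(-10^(2/3)*7^(1/3)*(9*sqrt(1061) + 571)^(1/3) - 70*10^(1/3)*7^(2/3)/(9*sqrt(1061) + 571)^(1/3) + 140)/60)*sin(sqrt(3)*70^(1/3)*x*(-10^(1/3)*(9*sqrt(1061) + 571)^(1/3) + 70*7^(1/3)/(9*sqrt(1061) + 571)^(1/3))/60) + C2*exp(x*(-10^(2/3)*7^(1/3)*(9*sqrt(1061) + 571)^(1/3) - 70*10^(1/3)*7^(2/3)/(9*sqrt(1061) + 571)^(1/3) + 140)/60)*cos(sqrt(3)*70^(1/3)*x*(-10^(1/3)*(9*sqrt(1061) + 571)^(1/3) + 70*7^(1/3)/(9*sqrt(1061) + 571)^(1/3))/60) + C3*exp(x*(70*10^(1/3)*7^(2/3)/(9*sqrt(1061) + 571)^(1/3) + 70 + 10^(2/3)*7^(1/3)*(9*sqrt(1061) + 571)^(1/3))/30) - 5*x^2/9 - x/9 + 160/81


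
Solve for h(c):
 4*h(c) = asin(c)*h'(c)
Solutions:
 h(c) = C1*exp(4*Integral(1/asin(c), c))


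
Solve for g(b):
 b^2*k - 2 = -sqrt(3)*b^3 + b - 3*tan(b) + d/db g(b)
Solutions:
 g(b) = C1 + sqrt(3)*b^4/4 + b^3*k/3 - b^2/2 - 2*b - 3*log(cos(b))


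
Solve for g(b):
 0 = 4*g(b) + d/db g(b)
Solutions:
 g(b) = C1*exp(-4*b)


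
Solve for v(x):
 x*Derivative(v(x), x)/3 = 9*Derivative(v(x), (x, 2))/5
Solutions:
 v(x) = C1 + C2*erfi(sqrt(30)*x/18)


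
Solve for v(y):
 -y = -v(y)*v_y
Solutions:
 v(y) = -sqrt(C1 + y^2)
 v(y) = sqrt(C1 + y^2)


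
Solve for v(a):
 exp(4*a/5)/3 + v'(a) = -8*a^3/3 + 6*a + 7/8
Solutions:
 v(a) = C1 - 2*a^4/3 + 3*a^2 + 7*a/8 - 5*exp(4*a/5)/12


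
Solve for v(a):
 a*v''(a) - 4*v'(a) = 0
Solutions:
 v(a) = C1 + C2*a^5


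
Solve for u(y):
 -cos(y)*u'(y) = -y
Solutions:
 u(y) = C1 + Integral(y/cos(y), y)


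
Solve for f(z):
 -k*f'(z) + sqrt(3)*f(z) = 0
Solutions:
 f(z) = C1*exp(sqrt(3)*z/k)


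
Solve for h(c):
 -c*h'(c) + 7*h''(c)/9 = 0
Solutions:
 h(c) = C1 + C2*erfi(3*sqrt(14)*c/14)


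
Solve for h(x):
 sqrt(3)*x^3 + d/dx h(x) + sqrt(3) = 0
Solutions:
 h(x) = C1 - sqrt(3)*x^4/4 - sqrt(3)*x


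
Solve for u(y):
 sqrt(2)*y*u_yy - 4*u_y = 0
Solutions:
 u(y) = C1 + C2*y^(1 + 2*sqrt(2))


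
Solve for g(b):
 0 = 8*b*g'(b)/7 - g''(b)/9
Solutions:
 g(b) = C1 + C2*erfi(6*sqrt(7)*b/7)


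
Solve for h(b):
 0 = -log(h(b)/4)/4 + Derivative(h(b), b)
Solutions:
 4*Integral(1/(-log(_y) + 2*log(2)), (_y, h(b))) = C1 - b


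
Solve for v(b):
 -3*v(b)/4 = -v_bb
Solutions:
 v(b) = C1*exp(-sqrt(3)*b/2) + C2*exp(sqrt(3)*b/2)


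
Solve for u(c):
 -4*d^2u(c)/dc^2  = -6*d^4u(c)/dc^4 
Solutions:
 u(c) = C1 + C2*c + C3*exp(-sqrt(6)*c/3) + C4*exp(sqrt(6)*c/3)


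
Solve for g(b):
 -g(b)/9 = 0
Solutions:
 g(b) = 0


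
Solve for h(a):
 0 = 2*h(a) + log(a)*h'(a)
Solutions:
 h(a) = C1*exp(-2*li(a))


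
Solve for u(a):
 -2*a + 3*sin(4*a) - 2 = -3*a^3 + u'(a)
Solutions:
 u(a) = C1 + 3*a^4/4 - a^2 - 2*a - 3*cos(4*a)/4


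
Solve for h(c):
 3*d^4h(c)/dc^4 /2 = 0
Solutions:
 h(c) = C1 + C2*c + C3*c^2 + C4*c^3


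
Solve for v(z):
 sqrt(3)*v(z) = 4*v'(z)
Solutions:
 v(z) = C1*exp(sqrt(3)*z/4)


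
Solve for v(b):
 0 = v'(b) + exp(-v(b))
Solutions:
 v(b) = log(C1 - b)


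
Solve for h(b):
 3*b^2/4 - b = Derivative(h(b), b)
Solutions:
 h(b) = C1 + b^3/4 - b^2/2


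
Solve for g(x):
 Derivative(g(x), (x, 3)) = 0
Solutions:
 g(x) = C1 + C2*x + C3*x^2


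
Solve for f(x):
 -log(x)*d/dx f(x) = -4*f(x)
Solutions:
 f(x) = C1*exp(4*li(x))


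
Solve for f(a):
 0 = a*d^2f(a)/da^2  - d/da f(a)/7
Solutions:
 f(a) = C1 + C2*a^(8/7)


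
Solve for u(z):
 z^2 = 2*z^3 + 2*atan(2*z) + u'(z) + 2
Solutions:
 u(z) = C1 - z^4/2 + z^3/3 - 2*z*atan(2*z) - 2*z + log(4*z^2 + 1)/2


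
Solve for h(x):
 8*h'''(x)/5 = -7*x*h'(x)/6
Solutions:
 h(x) = C1 + Integral(C2*airyai(-35^(1/3)*6^(2/3)*x/12) + C3*airybi(-35^(1/3)*6^(2/3)*x/12), x)


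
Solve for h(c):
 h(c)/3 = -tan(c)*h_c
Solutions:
 h(c) = C1/sin(c)^(1/3)


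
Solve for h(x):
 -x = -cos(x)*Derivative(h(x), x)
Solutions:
 h(x) = C1 + Integral(x/cos(x), x)


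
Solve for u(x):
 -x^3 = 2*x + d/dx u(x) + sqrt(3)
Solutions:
 u(x) = C1 - x^4/4 - x^2 - sqrt(3)*x


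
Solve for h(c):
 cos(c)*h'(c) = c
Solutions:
 h(c) = C1 + Integral(c/cos(c), c)


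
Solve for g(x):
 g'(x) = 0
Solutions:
 g(x) = C1


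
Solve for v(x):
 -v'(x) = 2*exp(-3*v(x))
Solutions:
 v(x) = log(C1 - 6*x)/3
 v(x) = log((-3^(1/3) - 3^(5/6)*I)*(C1 - 2*x)^(1/3)/2)
 v(x) = log((-3^(1/3) + 3^(5/6)*I)*(C1 - 2*x)^(1/3)/2)


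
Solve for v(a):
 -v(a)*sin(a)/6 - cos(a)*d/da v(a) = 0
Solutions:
 v(a) = C1*cos(a)^(1/6)


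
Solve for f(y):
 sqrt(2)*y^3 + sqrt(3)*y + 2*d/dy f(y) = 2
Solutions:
 f(y) = C1 - sqrt(2)*y^4/8 - sqrt(3)*y^2/4 + y


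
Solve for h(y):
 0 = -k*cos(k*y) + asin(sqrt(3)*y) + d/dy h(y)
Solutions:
 h(y) = C1 + k*Piecewise((sin(k*y)/k, Ne(k, 0)), (y, True)) - y*asin(sqrt(3)*y) - sqrt(3)*sqrt(1 - 3*y^2)/3


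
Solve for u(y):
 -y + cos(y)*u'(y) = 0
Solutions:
 u(y) = C1 + Integral(y/cos(y), y)


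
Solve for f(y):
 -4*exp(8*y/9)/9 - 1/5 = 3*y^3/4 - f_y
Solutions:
 f(y) = C1 + 3*y^4/16 + y/5 + exp(8*y/9)/2


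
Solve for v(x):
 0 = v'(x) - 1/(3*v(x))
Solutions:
 v(x) = -sqrt(C1 + 6*x)/3
 v(x) = sqrt(C1 + 6*x)/3


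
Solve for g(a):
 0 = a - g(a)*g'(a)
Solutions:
 g(a) = -sqrt(C1 + a^2)
 g(a) = sqrt(C1 + a^2)


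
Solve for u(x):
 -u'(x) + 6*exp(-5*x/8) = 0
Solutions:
 u(x) = C1 - 48*exp(-5*x/8)/5


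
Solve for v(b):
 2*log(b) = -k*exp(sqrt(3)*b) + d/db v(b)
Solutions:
 v(b) = C1 + 2*b*log(b) - 2*b + sqrt(3)*k*exp(sqrt(3)*b)/3


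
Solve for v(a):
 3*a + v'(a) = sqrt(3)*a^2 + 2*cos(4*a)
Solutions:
 v(a) = C1 + sqrt(3)*a^3/3 - 3*a^2/2 + sin(4*a)/2


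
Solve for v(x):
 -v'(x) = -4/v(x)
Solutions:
 v(x) = -sqrt(C1 + 8*x)
 v(x) = sqrt(C1 + 8*x)


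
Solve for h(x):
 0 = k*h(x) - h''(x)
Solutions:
 h(x) = C1*exp(-sqrt(k)*x) + C2*exp(sqrt(k)*x)


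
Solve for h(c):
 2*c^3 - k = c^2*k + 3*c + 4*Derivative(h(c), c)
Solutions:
 h(c) = C1 + c^4/8 - c^3*k/12 - 3*c^2/8 - c*k/4


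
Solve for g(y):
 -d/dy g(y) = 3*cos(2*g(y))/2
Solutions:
 g(y) = -asin((C1 + exp(6*y))/(C1 - exp(6*y)))/2 + pi/2
 g(y) = asin((C1 + exp(6*y))/(C1 - exp(6*y)))/2


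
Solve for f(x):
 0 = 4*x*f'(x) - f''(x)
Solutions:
 f(x) = C1 + C2*erfi(sqrt(2)*x)


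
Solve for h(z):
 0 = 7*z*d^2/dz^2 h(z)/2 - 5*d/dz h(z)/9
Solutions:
 h(z) = C1 + C2*z^(73/63)


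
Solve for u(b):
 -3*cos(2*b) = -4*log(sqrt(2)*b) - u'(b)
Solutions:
 u(b) = C1 - 4*b*log(b) - 2*b*log(2) + 4*b + 3*sin(2*b)/2


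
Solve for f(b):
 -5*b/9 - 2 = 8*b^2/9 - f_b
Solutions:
 f(b) = C1 + 8*b^3/27 + 5*b^2/18 + 2*b


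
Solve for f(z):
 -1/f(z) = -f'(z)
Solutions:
 f(z) = -sqrt(C1 + 2*z)
 f(z) = sqrt(C1 + 2*z)


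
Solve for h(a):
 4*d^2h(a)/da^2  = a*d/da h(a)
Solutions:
 h(a) = C1 + C2*erfi(sqrt(2)*a/4)


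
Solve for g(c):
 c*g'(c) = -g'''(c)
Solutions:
 g(c) = C1 + Integral(C2*airyai(-c) + C3*airybi(-c), c)


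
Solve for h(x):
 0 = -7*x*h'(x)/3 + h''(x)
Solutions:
 h(x) = C1 + C2*erfi(sqrt(42)*x/6)


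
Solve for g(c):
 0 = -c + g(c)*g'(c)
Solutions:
 g(c) = -sqrt(C1 + c^2)
 g(c) = sqrt(C1 + c^2)


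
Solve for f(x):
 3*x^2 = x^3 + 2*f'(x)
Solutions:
 f(x) = C1 - x^4/8 + x^3/2


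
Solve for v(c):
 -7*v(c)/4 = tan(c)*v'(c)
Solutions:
 v(c) = C1/sin(c)^(7/4)


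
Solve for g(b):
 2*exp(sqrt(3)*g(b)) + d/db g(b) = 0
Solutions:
 g(b) = sqrt(3)*(2*log(1/(C1 + 2*b)) - log(3))/6


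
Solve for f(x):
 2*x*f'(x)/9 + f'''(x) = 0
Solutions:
 f(x) = C1 + Integral(C2*airyai(-6^(1/3)*x/3) + C3*airybi(-6^(1/3)*x/3), x)


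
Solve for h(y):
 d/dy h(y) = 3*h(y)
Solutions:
 h(y) = C1*exp(3*y)


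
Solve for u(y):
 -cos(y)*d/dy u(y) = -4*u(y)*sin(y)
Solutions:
 u(y) = C1/cos(y)^4


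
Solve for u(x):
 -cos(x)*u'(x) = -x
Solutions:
 u(x) = C1 + Integral(x/cos(x), x)


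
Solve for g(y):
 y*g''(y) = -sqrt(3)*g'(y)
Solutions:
 g(y) = C1 + C2*y^(1 - sqrt(3))


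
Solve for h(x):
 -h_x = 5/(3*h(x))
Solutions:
 h(x) = -sqrt(C1 - 30*x)/3
 h(x) = sqrt(C1 - 30*x)/3


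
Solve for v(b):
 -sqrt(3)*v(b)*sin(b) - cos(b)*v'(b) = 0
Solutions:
 v(b) = C1*cos(b)^(sqrt(3))


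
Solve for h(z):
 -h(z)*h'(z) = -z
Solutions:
 h(z) = -sqrt(C1 + z^2)
 h(z) = sqrt(C1 + z^2)


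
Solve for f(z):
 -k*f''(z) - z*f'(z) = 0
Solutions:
 f(z) = C1 + C2*sqrt(k)*erf(sqrt(2)*z*sqrt(1/k)/2)


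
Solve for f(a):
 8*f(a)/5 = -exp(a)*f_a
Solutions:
 f(a) = C1*exp(8*exp(-a)/5)


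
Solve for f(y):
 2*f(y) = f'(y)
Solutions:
 f(y) = C1*exp(2*y)


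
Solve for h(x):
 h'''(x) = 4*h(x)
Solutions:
 h(x) = C3*exp(2^(2/3)*x) + (C1*sin(2^(2/3)*sqrt(3)*x/2) + C2*cos(2^(2/3)*sqrt(3)*x/2))*exp(-2^(2/3)*x/2)


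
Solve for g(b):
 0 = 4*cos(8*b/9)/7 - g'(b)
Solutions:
 g(b) = C1 + 9*sin(8*b/9)/14


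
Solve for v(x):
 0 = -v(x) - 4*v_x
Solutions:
 v(x) = C1*exp(-x/4)


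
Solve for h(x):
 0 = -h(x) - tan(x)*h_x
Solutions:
 h(x) = C1/sin(x)


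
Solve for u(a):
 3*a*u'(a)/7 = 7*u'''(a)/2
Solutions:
 u(a) = C1 + Integral(C2*airyai(42^(1/3)*a/7) + C3*airybi(42^(1/3)*a/7), a)


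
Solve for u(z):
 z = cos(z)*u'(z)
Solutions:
 u(z) = C1 + Integral(z/cos(z), z)


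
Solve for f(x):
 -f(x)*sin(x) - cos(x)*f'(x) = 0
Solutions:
 f(x) = C1*cos(x)


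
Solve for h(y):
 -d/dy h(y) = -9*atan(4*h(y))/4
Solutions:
 Integral(1/atan(4*_y), (_y, h(y))) = C1 + 9*y/4


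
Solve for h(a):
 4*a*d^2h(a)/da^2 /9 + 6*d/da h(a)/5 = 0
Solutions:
 h(a) = C1 + C2/a^(17/10)


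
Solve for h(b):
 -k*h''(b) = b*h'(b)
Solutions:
 h(b) = C1 + C2*sqrt(k)*erf(sqrt(2)*b*sqrt(1/k)/2)


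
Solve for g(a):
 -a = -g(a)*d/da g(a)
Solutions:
 g(a) = -sqrt(C1 + a^2)
 g(a) = sqrt(C1 + a^2)


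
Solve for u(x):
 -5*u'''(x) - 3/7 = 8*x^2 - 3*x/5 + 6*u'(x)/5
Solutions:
 u(x) = C1 + C2*sin(sqrt(6)*x/5) + C3*cos(sqrt(6)*x/5) - 20*x^3/9 + x^2/4 + 6955*x/126


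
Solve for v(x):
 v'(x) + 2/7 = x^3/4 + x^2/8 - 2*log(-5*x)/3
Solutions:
 v(x) = C1 + x^4/16 + x^3/24 - 2*x*log(-x)/3 + 2*x*(4 - 7*log(5))/21


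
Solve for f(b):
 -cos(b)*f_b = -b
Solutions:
 f(b) = C1 + Integral(b/cos(b), b)


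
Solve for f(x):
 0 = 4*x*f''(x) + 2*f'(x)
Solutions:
 f(x) = C1 + C2*sqrt(x)


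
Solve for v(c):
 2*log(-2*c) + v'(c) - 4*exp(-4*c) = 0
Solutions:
 v(c) = C1 - 2*c*log(-c) + 2*c*(1 - log(2)) - exp(-4*c)


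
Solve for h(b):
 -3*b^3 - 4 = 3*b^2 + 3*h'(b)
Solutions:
 h(b) = C1 - b^4/4 - b^3/3 - 4*b/3


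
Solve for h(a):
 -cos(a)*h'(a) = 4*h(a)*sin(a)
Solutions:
 h(a) = C1*cos(a)^4


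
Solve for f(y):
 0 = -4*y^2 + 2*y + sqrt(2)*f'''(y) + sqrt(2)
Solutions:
 f(y) = C1 + C2*y + C3*y^2 + sqrt(2)*y^5/30 - sqrt(2)*y^4/24 - y^3/6


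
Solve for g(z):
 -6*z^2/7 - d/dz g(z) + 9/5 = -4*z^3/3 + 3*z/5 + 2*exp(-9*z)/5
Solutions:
 g(z) = C1 + z^4/3 - 2*z^3/7 - 3*z^2/10 + 9*z/5 + 2*exp(-9*z)/45


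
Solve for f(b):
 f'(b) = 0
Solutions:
 f(b) = C1


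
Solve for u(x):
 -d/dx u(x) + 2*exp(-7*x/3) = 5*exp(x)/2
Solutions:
 u(x) = C1 - 5*exp(x)/2 - 6*exp(-7*x/3)/7


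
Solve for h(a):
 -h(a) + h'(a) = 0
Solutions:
 h(a) = C1*exp(a)


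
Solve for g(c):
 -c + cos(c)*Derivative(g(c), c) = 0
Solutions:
 g(c) = C1 + Integral(c/cos(c), c)


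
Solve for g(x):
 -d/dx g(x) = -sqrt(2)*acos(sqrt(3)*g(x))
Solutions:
 Integral(1/acos(sqrt(3)*_y), (_y, g(x))) = C1 + sqrt(2)*x


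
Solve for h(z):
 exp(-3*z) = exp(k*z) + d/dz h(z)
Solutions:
 h(z) = C1 - exp(-3*z)/3 - exp(k*z)/k


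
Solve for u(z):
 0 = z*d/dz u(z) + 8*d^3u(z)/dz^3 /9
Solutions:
 u(z) = C1 + Integral(C2*airyai(-3^(2/3)*z/2) + C3*airybi(-3^(2/3)*z/2), z)


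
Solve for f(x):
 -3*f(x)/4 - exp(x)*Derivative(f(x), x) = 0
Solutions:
 f(x) = C1*exp(3*exp(-x)/4)


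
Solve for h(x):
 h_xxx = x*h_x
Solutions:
 h(x) = C1 + Integral(C2*airyai(x) + C3*airybi(x), x)


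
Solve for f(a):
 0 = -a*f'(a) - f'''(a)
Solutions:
 f(a) = C1 + Integral(C2*airyai(-a) + C3*airybi(-a), a)


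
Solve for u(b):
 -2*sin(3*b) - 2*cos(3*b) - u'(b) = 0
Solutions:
 u(b) = C1 + 2*sqrt(2)*cos(3*b + pi/4)/3


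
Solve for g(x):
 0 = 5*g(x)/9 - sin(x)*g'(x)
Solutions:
 g(x) = C1*(cos(x) - 1)^(5/18)/(cos(x) + 1)^(5/18)


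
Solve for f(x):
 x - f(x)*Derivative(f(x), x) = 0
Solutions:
 f(x) = -sqrt(C1 + x^2)
 f(x) = sqrt(C1 + x^2)


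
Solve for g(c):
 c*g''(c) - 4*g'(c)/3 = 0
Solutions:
 g(c) = C1 + C2*c^(7/3)


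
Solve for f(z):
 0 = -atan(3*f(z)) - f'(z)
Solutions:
 Integral(1/atan(3*_y), (_y, f(z))) = C1 - z


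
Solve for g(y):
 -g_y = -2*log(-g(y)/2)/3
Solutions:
 -3*Integral(1/(log(-_y) - log(2)), (_y, g(y)))/2 = C1 - y


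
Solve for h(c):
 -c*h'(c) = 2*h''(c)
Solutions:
 h(c) = C1 + C2*erf(c/2)


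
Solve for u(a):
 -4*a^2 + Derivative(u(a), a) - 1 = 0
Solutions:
 u(a) = C1 + 4*a^3/3 + a


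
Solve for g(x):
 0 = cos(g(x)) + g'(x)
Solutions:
 g(x) = pi - asin((C1 + exp(2*x))/(C1 - exp(2*x)))
 g(x) = asin((C1 + exp(2*x))/(C1 - exp(2*x)))


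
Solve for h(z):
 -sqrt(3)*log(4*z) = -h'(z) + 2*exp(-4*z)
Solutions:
 h(z) = C1 + sqrt(3)*z*log(z) + sqrt(3)*z*(-1 + 2*log(2)) - exp(-4*z)/2


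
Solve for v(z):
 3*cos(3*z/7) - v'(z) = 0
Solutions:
 v(z) = C1 + 7*sin(3*z/7)


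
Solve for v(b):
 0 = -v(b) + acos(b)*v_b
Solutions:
 v(b) = C1*exp(Integral(1/acos(b), b))


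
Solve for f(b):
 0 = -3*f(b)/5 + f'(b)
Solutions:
 f(b) = C1*exp(3*b/5)


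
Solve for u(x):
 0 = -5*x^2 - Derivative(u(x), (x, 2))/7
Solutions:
 u(x) = C1 + C2*x - 35*x^4/12


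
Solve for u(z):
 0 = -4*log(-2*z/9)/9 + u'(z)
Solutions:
 u(z) = C1 + 4*z*log(-z)/9 + 4*z*(-2*log(3) - 1 + log(2))/9


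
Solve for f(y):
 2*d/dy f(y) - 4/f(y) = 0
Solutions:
 f(y) = -sqrt(C1 + 4*y)
 f(y) = sqrt(C1 + 4*y)


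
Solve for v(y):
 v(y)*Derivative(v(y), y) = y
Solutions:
 v(y) = -sqrt(C1 + y^2)
 v(y) = sqrt(C1 + y^2)


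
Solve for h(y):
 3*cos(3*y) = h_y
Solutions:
 h(y) = C1 + sin(3*y)


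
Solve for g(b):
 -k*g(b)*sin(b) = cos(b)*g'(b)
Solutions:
 g(b) = C1*exp(k*log(cos(b)))


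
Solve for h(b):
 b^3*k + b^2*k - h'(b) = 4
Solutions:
 h(b) = C1 + b^4*k/4 + b^3*k/3 - 4*b


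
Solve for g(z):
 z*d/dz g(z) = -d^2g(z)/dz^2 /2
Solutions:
 g(z) = C1 + C2*erf(z)


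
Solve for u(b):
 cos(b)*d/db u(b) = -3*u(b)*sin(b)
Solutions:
 u(b) = C1*cos(b)^3


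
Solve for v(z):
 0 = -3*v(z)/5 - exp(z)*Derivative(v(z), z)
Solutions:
 v(z) = C1*exp(3*exp(-z)/5)


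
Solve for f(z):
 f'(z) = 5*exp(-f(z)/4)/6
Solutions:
 f(z) = 4*log(C1 + 5*z/24)


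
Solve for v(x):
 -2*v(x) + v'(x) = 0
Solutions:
 v(x) = C1*exp(2*x)


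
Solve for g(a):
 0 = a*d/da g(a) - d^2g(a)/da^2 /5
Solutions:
 g(a) = C1 + C2*erfi(sqrt(10)*a/2)


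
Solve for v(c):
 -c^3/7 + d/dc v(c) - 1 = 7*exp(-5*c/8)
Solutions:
 v(c) = C1 + c^4/28 + c - 56*exp(-5*c/8)/5


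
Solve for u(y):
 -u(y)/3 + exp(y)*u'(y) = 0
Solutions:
 u(y) = C1*exp(-exp(-y)/3)


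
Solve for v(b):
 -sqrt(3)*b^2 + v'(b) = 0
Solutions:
 v(b) = C1 + sqrt(3)*b^3/3


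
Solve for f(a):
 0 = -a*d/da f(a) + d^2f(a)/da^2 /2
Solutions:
 f(a) = C1 + C2*erfi(a)


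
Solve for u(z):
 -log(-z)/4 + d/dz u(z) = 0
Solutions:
 u(z) = C1 + z*log(-z)/4 - z/4


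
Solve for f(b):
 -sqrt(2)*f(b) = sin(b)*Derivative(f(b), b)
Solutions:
 f(b) = C1*(cos(b) + 1)^(sqrt(2)/2)/(cos(b) - 1)^(sqrt(2)/2)


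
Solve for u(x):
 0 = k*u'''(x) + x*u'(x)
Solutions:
 u(x) = C1 + Integral(C2*airyai(x*(-1/k)^(1/3)) + C3*airybi(x*(-1/k)^(1/3)), x)


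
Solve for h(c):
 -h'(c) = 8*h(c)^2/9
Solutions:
 h(c) = 9/(C1 + 8*c)


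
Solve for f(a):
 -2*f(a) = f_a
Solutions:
 f(a) = C1*exp(-2*a)


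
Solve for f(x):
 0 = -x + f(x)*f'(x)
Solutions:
 f(x) = -sqrt(C1 + x^2)
 f(x) = sqrt(C1 + x^2)


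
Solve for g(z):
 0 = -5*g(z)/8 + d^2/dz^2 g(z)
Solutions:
 g(z) = C1*exp(-sqrt(10)*z/4) + C2*exp(sqrt(10)*z/4)


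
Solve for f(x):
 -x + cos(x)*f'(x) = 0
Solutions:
 f(x) = C1 + Integral(x/cos(x), x)


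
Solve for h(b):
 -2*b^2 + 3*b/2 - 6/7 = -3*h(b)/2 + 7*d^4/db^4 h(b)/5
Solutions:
 h(b) = C1*exp(-14^(3/4)*15^(1/4)*b/14) + C2*exp(14^(3/4)*15^(1/4)*b/14) + C3*sin(14^(3/4)*15^(1/4)*b/14) + C4*cos(14^(3/4)*15^(1/4)*b/14) + 4*b^2/3 - b + 4/7


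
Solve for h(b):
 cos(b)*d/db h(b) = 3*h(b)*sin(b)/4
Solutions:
 h(b) = C1/cos(b)^(3/4)


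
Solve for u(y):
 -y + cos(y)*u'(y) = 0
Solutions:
 u(y) = C1 + Integral(y/cos(y), y)


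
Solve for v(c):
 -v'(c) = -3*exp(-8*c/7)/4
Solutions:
 v(c) = C1 - 21*exp(-8*c/7)/32


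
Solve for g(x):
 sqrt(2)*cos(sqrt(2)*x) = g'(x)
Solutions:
 g(x) = C1 + sin(sqrt(2)*x)


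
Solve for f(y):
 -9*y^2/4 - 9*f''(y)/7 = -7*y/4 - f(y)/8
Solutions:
 f(y) = C1*exp(-sqrt(14)*y/12) + C2*exp(sqrt(14)*y/12) + 18*y^2 - 14*y + 2592/7


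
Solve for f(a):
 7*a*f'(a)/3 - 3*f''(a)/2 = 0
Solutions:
 f(a) = C1 + C2*erfi(sqrt(7)*a/3)


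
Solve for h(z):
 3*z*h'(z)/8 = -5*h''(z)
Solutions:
 h(z) = C1 + C2*erf(sqrt(15)*z/20)


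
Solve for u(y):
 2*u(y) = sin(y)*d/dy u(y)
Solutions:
 u(y) = C1*(cos(y) - 1)/(cos(y) + 1)


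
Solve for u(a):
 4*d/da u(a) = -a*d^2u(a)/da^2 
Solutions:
 u(a) = C1 + C2/a^3


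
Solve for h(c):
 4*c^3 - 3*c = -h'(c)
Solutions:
 h(c) = C1 - c^4 + 3*c^2/2


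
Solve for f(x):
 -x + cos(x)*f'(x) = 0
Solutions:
 f(x) = C1 + Integral(x/cos(x), x)


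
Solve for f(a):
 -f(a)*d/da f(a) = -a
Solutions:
 f(a) = -sqrt(C1 + a^2)
 f(a) = sqrt(C1 + a^2)


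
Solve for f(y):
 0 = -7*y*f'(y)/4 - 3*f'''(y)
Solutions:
 f(y) = C1 + Integral(C2*airyai(-126^(1/3)*y/6) + C3*airybi(-126^(1/3)*y/6), y)


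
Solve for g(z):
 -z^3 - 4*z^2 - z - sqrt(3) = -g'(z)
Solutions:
 g(z) = C1 + z^4/4 + 4*z^3/3 + z^2/2 + sqrt(3)*z


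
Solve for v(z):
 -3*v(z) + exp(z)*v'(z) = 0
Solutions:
 v(z) = C1*exp(-3*exp(-z))


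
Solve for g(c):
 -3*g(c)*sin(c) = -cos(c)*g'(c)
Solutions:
 g(c) = C1/cos(c)^3


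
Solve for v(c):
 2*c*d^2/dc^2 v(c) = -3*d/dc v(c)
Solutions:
 v(c) = C1 + C2/sqrt(c)


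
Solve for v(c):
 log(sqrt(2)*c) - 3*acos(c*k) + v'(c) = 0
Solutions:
 v(c) = C1 - c*log(c) - c*log(2)/2 + c + 3*Piecewise((c*acos(c*k) - sqrt(-c^2*k^2 + 1)/k, Ne(k, 0)), (pi*c/2, True))


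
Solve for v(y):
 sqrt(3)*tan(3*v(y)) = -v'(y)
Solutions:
 v(y) = -asin(C1*exp(-3*sqrt(3)*y))/3 + pi/3
 v(y) = asin(C1*exp(-3*sqrt(3)*y))/3


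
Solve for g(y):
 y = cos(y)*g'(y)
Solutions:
 g(y) = C1 + Integral(y/cos(y), y)


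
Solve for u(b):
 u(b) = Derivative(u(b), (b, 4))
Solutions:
 u(b) = C1*exp(-b) + C2*exp(b) + C3*sin(b) + C4*cos(b)


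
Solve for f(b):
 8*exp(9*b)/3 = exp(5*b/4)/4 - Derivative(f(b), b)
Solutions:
 f(b) = C1 + exp(5*b/4)/5 - 8*exp(9*b)/27


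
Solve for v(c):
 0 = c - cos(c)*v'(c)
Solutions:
 v(c) = C1 + Integral(c/cos(c), c)


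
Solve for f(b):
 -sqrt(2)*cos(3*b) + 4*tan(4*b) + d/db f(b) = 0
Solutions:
 f(b) = C1 + log(cos(4*b)) + sqrt(2)*sin(3*b)/3


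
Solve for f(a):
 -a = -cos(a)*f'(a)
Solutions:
 f(a) = C1 + Integral(a/cos(a), a)


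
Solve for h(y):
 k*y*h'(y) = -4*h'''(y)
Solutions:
 h(y) = C1 + Integral(C2*airyai(2^(1/3)*y*(-k)^(1/3)/2) + C3*airybi(2^(1/3)*y*(-k)^(1/3)/2), y)


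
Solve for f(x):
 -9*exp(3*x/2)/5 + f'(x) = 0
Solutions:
 f(x) = C1 + 6*exp(3*x/2)/5


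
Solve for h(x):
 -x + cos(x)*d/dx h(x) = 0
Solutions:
 h(x) = C1 + Integral(x/cos(x), x)


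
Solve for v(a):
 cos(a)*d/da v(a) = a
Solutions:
 v(a) = C1 + Integral(a/cos(a), a)


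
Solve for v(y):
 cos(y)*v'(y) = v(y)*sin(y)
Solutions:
 v(y) = C1/cos(y)


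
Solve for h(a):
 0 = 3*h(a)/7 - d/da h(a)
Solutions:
 h(a) = C1*exp(3*a/7)


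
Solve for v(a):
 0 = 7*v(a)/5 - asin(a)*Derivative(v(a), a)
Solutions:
 v(a) = C1*exp(7*Integral(1/asin(a), a)/5)


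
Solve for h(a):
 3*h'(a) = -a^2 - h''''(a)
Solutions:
 h(a) = C1 + C4*exp(-3^(1/3)*a) - a^3/9 + (C2*sin(3^(5/6)*a/2) + C3*cos(3^(5/6)*a/2))*exp(3^(1/3)*a/2)


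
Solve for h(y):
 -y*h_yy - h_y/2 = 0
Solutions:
 h(y) = C1 + C2*sqrt(y)


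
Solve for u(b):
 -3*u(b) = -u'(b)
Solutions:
 u(b) = C1*exp(3*b)


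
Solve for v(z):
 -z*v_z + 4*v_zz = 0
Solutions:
 v(z) = C1 + C2*erfi(sqrt(2)*z/4)


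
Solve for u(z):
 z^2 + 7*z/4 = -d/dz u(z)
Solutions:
 u(z) = C1 - z^3/3 - 7*z^2/8


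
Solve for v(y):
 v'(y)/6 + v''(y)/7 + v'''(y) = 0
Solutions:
 v(y) = C1 + (C2*sin(sqrt(285)*y/42) + C3*cos(sqrt(285)*y/42))*exp(-y/14)


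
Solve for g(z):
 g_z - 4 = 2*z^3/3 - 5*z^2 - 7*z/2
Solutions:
 g(z) = C1 + z^4/6 - 5*z^3/3 - 7*z^2/4 + 4*z


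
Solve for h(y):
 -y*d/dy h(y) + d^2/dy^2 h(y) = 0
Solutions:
 h(y) = C1 + C2*erfi(sqrt(2)*y/2)


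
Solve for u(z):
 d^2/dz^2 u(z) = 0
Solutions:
 u(z) = C1 + C2*z


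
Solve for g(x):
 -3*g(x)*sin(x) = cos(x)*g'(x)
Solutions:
 g(x) = C1*cos(x)^3


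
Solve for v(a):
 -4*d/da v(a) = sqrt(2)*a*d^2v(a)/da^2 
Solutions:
 v(a) = C1 + C2*a^(1 - 2*sqrt(2))


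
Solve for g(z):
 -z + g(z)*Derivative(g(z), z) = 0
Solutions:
 g(z) = -sqrt(C1 + z^2)
 g(z) = sqrt(C1 + z^2)


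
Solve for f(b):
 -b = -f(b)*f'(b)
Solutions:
 f(b) = -sqrt(C1 + b^2)
 f(b) = sqrt(C1 + b^2)


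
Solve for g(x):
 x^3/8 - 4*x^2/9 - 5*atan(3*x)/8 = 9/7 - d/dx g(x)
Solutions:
 g(x) = C1 - x^4/32 + 4*x^3/27 + 5*x*atan(3*x)/8 + 9*x/7 - 5*log(9*x^2 + 1)/48


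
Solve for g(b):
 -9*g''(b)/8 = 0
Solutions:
 g(b) = C1 + C2*b


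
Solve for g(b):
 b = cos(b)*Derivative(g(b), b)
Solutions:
 g(b) = C1 + Integral(b/cos(b), b)


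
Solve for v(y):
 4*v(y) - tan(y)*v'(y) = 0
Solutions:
 v(y) = C1*sin(y)^4


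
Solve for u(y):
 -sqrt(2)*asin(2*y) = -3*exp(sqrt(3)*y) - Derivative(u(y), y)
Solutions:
 u(y) = C1 + sqrt(2)*(y*asin(2*y) + sqrt(1 - 4*y^2)/2) - sqrt(3)*exp(sqrt(3)*y)


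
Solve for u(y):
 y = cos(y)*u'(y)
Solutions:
 u(y) = C1 + Integral(y/cos(y), y)


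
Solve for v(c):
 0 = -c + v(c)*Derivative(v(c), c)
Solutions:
 v(c) = -sqrt(C1 + c^2)
 v(c) = sqrt(C1 + c^2)


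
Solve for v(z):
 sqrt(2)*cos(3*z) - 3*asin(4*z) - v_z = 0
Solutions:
 v(z) = C1 - 3*z*asin(4*z) - 3*sqrt(1 - 16*z^2)/4 + sqrt(2)*sin(3*z)/3


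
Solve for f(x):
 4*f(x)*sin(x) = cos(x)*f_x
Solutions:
 f(x) = C1/cos(x)^4


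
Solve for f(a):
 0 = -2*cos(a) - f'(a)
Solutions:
 f(a) = C1 - 2*sin(a)


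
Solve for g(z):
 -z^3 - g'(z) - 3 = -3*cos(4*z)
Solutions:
 g(z) = C1 - z^4/4 - 3*z + 3*sin(4*z)/4


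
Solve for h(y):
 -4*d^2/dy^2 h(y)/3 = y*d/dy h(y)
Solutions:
 h(y) = C1 + C2*erf(sqrt(6)*y/4)


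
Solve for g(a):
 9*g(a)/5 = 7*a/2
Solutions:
 g(a) = 35*a/18


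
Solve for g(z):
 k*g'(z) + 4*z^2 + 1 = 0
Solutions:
 g(z) = C1 - 4*z^3/(3*k) - z/k


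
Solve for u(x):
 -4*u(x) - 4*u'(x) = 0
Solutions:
 u(x) = C1*exp(-x)


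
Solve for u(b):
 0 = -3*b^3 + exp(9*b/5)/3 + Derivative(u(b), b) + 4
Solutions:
 u(b) = C1 + 3*b^4/4 - 4*b - 5*exp(9*b/5)/27


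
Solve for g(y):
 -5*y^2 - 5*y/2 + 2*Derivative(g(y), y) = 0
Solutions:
 g(y) = C1 + 5*y^3/6 + 5*y^2/8


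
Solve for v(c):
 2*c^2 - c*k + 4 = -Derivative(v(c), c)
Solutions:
 v(c) = C1 - 2*c^3/3 + c^2*k/2 - 4*c


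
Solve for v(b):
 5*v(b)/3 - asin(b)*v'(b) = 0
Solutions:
 v(b) = C1*exp(5*Integral(1/asin(b), b)/3)


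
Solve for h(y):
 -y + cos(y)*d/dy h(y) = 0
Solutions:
 h(y) = C1 + Integral(y/cos(y), y)


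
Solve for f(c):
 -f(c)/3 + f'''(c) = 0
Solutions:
 f(c) = C3*exp(3^(2/3)*c/3) + (C1*sin(3^(1/6)*c/2) + C2*cos(3^(1/6)*c/2))*exp(-3^(2/3)*c/6)


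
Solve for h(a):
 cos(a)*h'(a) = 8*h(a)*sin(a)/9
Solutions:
 h(a) = C1/cos(a)^(8/9)


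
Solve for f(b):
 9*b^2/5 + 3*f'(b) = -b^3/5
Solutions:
 f(b) = C1 - b^4/60 - b^3/5


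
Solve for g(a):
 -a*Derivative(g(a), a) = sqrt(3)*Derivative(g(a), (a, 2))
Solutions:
 g(a) = C1 + C2*erf(sqrt(2)*3^(3/4)*a/6)


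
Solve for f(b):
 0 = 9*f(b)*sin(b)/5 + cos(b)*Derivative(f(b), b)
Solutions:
 f(b) = C1*cos(b)^(9/5)


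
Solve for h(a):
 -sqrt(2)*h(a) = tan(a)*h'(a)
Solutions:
 h(a) = C1/sin(a)^(sqrt(2))


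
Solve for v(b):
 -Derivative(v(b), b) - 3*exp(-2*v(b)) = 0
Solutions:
 v(b) = log(-sqrt(C1 - 6*b))
 v(b) = log(C1 - 6*b)/2


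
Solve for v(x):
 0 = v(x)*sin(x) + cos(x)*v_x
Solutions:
 v(x) = C1*cos(x)


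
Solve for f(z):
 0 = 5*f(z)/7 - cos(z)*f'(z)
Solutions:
 f(z) = C1*(sin(z) + 1)^(5/14)/(sin(z) - 1)^(5/14)


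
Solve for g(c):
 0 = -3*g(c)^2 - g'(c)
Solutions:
 g(c) = 1/(C1 + 3*c)


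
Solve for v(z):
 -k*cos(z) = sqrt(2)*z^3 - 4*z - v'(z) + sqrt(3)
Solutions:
 v(z) = C1 + k*sin(z) + sqrt(2)*z^4/4 - 2*z^2 + sqrt(3)*z


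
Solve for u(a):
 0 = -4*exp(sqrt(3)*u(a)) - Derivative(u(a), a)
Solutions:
 u(a) = sqrt(3)*(2*log(1/(C1 + 4*a)) - log(3))/6


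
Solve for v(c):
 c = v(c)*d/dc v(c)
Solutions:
 v(c) = -sqrt(C1 + c^2)
 v(c) = sqrt(C1 + c^2)


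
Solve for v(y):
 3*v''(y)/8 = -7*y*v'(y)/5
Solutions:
 v(y) = C1 + C2*erf(2*sqrt(105)*y/15)


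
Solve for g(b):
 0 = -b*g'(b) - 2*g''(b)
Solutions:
 g(b) = C1 + C2*erf(b/2)


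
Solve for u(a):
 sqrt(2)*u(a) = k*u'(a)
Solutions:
 u(a) = C1*exp(sqrt(2)*a/k)


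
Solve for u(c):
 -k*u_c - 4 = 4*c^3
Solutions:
 u(c) = C1 - c^4/k - 4*c/k


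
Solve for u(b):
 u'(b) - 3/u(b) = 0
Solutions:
 u(b) = -sqrt(C1 + 6*b)
 u(b) = sqrt(C1 + 6*b)


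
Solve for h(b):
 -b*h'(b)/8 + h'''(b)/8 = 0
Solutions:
 h(b) = C1 + Integral(C2*airyai(b) + C3*airybi(b), b)


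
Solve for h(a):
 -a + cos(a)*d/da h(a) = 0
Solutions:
 h(a) = C1 + Integral(a/cos(a), a)


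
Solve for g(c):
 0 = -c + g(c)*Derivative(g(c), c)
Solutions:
 g(c) = -sqrt(C1 + c^2)
 g(c) = sqrt(C1 + c^2)


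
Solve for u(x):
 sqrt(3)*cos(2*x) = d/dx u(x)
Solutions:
 u(x) = C1 + sqrt(3)*sin(2*x)/2


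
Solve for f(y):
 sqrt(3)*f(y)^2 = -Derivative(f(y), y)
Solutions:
 f(y) = 1/(C1 + sqrt(3)*y)


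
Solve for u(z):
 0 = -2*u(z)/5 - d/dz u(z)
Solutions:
 u(z) = C1*exp(-2*z/5)


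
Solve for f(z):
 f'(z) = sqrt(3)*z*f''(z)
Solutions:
 f(z) = C1 + C2*z^(sqrt(3)/3 + 1)


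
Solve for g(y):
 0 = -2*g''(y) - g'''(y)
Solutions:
 g(y) = C1 + C2*y + C3*exp(-2*y)


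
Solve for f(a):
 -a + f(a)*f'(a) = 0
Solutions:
 f(a) = -sqrt(C1 + a^2)
 f(a) = sqrt(C1 + a^2)


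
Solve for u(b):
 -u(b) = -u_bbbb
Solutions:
 u(b) = C1*exp(-b) + C2*exp(b) + C3*sin(b) + C4*cos(b)


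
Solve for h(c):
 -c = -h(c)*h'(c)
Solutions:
 h(c) = -sqrt(C1 + c^2)
 h(c) = sqrt(C1 + c^2)


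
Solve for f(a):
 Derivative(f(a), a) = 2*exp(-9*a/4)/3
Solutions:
 f(a) = C1 - 8*exp(-9*a/4)/27


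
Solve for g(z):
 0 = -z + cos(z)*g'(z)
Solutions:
 g(z) = C1 + Integral(z/cos(z), z)


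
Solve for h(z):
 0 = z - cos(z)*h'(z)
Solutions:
 h(z) = C1 + Integral(z/cos(z), z)


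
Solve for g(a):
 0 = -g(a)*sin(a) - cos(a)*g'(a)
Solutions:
 g(a) = C1*cos(a)


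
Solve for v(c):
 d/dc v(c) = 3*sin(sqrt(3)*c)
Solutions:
 v(c) = C1 - sqrt(3)*cos(sqrt(3)*c)


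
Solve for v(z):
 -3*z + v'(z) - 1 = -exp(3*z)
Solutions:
 v(z) = C1 + 3*z^2/2 + z - exp(3*z)/3


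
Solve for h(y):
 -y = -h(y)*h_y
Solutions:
 h(y) = -sqrt(C1 + y^2)
 h(y) = sqrt(C1 + y^2)


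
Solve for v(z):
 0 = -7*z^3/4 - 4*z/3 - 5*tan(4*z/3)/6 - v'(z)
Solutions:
 v(z) = C1 - 7*z^4/16 - 2*z^2/3 + 5*log(cos(4*z/3))/8


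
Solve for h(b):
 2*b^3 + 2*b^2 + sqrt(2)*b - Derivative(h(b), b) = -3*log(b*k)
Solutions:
 h(b) = C1 + b^4/2 + 2*b^3/3 + sqrt(2)*b^2/2 + 3*b*log(b*k) - 3*b


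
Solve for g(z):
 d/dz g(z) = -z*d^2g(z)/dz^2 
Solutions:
 g(z) = C1 + C2*log(z)


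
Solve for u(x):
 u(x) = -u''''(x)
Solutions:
 u(x) = (C1*sin(sqrt(2)*x/2) + C2*cos(sqrt(2)*x/2))*exp(-sqrt(2)*x/2) + (C3*sin(sqrt(2)*x/2) + C4*cos(sqrt(2)*x/2))*exp(sqrt(2)*x/2)


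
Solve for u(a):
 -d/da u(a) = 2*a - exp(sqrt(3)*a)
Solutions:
 u(a) = C1 - a^2 + sqrt(3)*exp(sqrt(3)*a)/3


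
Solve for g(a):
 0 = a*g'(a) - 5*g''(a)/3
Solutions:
 g(a) = C1 + C2*erfi(sqrt(30)*a/10)


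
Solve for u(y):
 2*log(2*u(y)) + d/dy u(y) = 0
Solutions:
 Integral(1/(log(_y) + log(2)), (_y, u(y)))/2 = C1 - y


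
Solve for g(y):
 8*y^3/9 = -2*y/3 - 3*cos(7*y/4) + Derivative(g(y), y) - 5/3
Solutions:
 g(y) = C1 + 2*y^4/9 + y^2/3 + 5*y/3 + 12*sin(7*y/4)/7


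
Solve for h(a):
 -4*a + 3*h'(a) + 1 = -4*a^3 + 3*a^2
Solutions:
 h(a) = C1 - a^4/3 + a^3/3 + 2*a^2/3 - a/3


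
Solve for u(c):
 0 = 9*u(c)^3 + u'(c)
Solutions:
 u(c) = -sqrt(2)*sqrt(-1/(C1 - 9*c))/2
 u(c) = sqrt(2)*sqrt(-1/(C1 - 9*c))/2


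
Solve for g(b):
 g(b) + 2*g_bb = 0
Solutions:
 g(b) = C1*sin(sqrt(2)*b/2) + C2*cos(sqrt(2)*b/2)


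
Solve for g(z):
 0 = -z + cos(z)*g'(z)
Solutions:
 g(z) = C1 + Integral(z/cos(z), z)


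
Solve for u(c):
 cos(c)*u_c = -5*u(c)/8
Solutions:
 u(c) = C1*(sin(c) - 1)^(5/16)/(sin(c) + 1)^(5/16)


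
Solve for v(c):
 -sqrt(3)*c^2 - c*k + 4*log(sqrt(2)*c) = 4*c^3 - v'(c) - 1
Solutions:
 v(c) = C1 + c^4 + sqrt(3)*c^3/3 + c^2*k/2 - 4*c*log(c) - c*log(4) + 3*c


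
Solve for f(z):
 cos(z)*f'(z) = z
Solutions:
 f(z) = C1 + Integral(z/cos(z), z)


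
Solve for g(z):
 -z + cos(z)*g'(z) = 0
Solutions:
 g(z) = C1 + Integral(z/cos(z), z)


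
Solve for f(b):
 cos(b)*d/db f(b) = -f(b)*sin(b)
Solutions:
 f(b) = C1*cos(b)


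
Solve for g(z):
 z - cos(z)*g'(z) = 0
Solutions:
 g(z) = C1 + Integral(z/cos(z), z)


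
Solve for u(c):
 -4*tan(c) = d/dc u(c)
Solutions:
 u(c) = C1 + 4*log(cos(c))


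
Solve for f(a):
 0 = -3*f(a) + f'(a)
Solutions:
 f(a) = C1*exp(3*a)


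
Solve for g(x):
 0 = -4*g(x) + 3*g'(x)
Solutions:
 g(x) = C1*exp(4*x/3)


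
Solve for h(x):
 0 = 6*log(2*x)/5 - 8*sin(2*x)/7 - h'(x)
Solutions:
 h(x) = C1 + 6*x*log(x)/5 - 6*x/5 + 6*x*log(2)/5 + 4*cos(2*x)/7


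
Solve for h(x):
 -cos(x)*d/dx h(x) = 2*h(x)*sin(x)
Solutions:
 h(x) = C1*cos(x)^2


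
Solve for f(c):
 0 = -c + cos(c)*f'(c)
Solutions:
 f(c) = C1 + Integral(c/cos(c), c)


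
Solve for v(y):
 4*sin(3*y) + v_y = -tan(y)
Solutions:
 v(y) = C1 + log(cos(y)) + 4*cos(3*y)/3


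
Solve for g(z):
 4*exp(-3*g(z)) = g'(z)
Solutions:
 g(z) = log(C1 + 12*z)/3
 g(z) = log((-3^(1/3) - 3^(5/6)*I)*(C1 + 4*z)^(1/3)/2)
 g(z) = log((-3^(1/3) + 3^(5/6)*I)*(C1 + 4*z)^(1/3)/2)


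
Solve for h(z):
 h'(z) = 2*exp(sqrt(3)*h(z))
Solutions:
 h(z) = sqrt(3)*(2*log(-1/(C1 + 2*z)) - log(3))/6


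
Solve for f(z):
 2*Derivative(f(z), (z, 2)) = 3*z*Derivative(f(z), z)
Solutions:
 f(z) = C1 + C2*erfi(sqrt(3)*z/2)


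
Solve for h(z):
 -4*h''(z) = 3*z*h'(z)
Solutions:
 h(z) = C1 + C2*erf(sqrt(6)*z/4)


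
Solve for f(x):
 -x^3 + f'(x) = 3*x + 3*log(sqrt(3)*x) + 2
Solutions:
 f(x) = C1 + x^4/4 + 3*x^2/2 + 3*x*log(x) - x + 3*x*log(3)/2


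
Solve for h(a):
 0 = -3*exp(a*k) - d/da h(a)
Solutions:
 h(a) = C1 - 3*exp(a*k)/k


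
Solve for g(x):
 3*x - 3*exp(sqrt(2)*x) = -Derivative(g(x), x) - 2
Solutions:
 g(x) = C1 - 3*x^2/2 - 2*x + 3*sqrt(2)*exp(sqrt(2)*x)/2


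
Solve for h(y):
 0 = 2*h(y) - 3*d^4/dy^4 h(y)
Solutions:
 h(y) = C1*exp(-2^(1/4)*3^(3/4)*y/3) + C2*exp(2^(1/4)*3^(3/4)*y/3) + C3*sin(2^(1/4)*3^(3/4)*y/3) + C4*cos(2^(1/4)*3^(3/4)*y/3)


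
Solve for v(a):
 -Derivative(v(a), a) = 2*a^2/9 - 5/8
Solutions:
 v(a) = C1 - 2*a^3/27 + 5*a/8


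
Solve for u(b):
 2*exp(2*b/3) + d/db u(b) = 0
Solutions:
 u(b) = C1 - 3*exp(2*b/3)


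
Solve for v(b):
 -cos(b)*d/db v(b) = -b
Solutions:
 v(b) = C1 + Integral(b/cos(b), b)


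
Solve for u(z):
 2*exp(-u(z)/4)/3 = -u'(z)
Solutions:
 u(z) = 4*log(C1 - z/6)


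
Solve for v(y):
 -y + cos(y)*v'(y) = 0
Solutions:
 v(y) = C1 + Integral(y/cos(y), y)


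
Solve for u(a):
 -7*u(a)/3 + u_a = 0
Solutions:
 u(a) = C1*exp(7*a/3)


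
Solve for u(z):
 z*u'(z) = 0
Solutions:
 u(z) = C1


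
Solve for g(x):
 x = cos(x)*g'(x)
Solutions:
 g(x) = C1 + Integral(x/cos(x), x)


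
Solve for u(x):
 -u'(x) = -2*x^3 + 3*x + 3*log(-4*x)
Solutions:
 u(x) = C1 + x^4/2 - 3*x^2/2 - 3*x*log(-x) + 3*x*(1 - 2*log(2))


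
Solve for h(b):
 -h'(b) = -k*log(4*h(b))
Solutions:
 Integral(1/(log(_y) + 2*log(2)), (_y, h(b))) = C1 + b*k


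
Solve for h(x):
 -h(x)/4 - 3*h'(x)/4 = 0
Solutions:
 h(x) = C1*exp(-x/3)


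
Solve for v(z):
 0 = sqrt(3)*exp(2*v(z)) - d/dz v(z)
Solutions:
 v(z) = log(-sqrt(-1/(C1 + sqrt(3)*z))) - log(2)/2
 v(z) = log(-1/(C1 + sqrt(3)*z))/2 - log(2)/2


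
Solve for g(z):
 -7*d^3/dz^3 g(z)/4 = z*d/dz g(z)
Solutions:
 g(z) = C1 + Integral(C2*airyai(-14^(2/3)*z/7) + C3*airybi(-14^(2/3)*z/7), z)


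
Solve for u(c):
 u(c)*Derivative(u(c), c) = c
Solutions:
 u(c) = -sqrt(C1 + c^2)
 u(c) = sqrt(C1 + c^2)


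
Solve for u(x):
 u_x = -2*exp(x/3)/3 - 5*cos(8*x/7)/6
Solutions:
 u(x) = C1 - 2*exp(x/3) - 35*sin(8*x/7)/48


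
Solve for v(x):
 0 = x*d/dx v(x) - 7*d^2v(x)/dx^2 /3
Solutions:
 v(x) = C1 + C2*erfi(sqrt(42)*x/14)


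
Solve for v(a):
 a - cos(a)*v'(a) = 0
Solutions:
 v(a) = C1 + Integral(a/cos(a), a)


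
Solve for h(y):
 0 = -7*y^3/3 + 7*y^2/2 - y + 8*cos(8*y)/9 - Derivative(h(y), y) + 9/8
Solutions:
 h(y) = C1 - 7*y^4/12 + 7*y^3/6 - y^2/2 + 9*y/8 + sin(8*y)/9


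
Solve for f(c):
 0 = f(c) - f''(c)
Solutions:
 f(c) = C1*exp(-c) + C2*exp(c)


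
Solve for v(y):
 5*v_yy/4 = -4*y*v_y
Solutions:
 v(y) = C1 + C2*erf(2*sqrt(10)*y/5)


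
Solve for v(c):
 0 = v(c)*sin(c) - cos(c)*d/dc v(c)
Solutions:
 v(c) = C1/cos(c)


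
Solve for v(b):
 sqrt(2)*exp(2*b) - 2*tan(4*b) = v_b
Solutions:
 v(b) = C1 + sqrt(2)*exp(2*b)/2 + log(cos(4*b))/2


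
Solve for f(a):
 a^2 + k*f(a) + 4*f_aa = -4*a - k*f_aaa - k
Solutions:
 f(a) = C1*exp(-a*((sqrt((27 + 128/k^3)^2 - 16384/k^6)/2 + 27/2 + 64/k^3)^(1/3) + 4/k + 16/(k^2*(sqrt((27 + 128/k^3)^2 - 16384/k^6)/2 + 27/2 + 64/k^3)^(1/3)))/3) + C2*exp(a*((sqrt((27 + 128/k^3)^2 - 16384/k^6)/2 + 27/2 + 64/k^3)^(1/3) - sqrt(3)*I*(sqrt((27 + 128/k^3)^2 - 16384/k^6)/2 + 27/2 + 64/k^3)^(1/3) - 8/k - 64/(k^2*(-1 + sqrt(3)*I)*(sqrt((27 + 128/k^3)^2 - 16384/k^6)/2 + 27/2 + 64/k^3)^(1/3)))/6) + C3*exp(a*((sqrt((27 + 128/k^3)^2 - 16384/k^6)/2 + 27/2 + 64/k^3)^(1/3) + sqrt(3)*I*(sqrt((27 + 128/k^3)^2 - 16384/k^6)/2 + 27/2 + 64/k^3)^(1/3) - 8/k + 64/(k^2*(1 + sqrt(3)*I)*(sqrt((27 + 128/k^3)^2 - 16384/k^6)/2 + 27/2 + 64/k^3)^(1/3)))/6) - a^2/k - 4*a/k - 1 + 8/k^2


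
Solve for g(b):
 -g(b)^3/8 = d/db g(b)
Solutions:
 g(b) = -2*sqrt(-1/(C1 - b))
 g(b) = 2*sqrt(-1/(C1 - b))


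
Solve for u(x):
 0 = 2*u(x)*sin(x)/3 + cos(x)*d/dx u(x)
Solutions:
 u(x) = C1*cos(x)^(2/3)


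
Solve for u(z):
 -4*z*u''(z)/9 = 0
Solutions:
 u(z) = C1 + C2*z


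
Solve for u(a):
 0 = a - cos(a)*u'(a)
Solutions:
 u(a) = C1 + Integral(a/cos(a), a)


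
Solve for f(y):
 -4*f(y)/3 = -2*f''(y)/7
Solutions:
 f(y) = C1*exp(-sqrt(42)*y/3) + C2*exp(sqrt(42)*y/3)


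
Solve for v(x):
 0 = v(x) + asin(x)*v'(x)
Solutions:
 v(x) = C1*exp(-Integral(1/asin(x), x))


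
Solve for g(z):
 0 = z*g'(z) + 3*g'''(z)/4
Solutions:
 g(z) = C1 + Integral(C2*airyai(-6^(2/3)*z/3) + C3*airybi(-6^(2/3)*z/3), z)
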